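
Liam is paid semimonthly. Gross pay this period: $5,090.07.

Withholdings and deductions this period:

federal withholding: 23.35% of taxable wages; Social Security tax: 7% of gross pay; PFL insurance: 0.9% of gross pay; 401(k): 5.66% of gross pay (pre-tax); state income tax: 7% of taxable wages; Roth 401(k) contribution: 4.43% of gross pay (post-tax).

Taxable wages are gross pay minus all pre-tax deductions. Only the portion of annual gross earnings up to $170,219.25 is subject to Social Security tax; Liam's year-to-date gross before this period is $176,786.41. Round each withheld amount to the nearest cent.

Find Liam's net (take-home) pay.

401(k): $5,090.07 × 0.0566 = $288.10
Taxable wages = $5,090.07 − $288.10 = $4,801.97
Federal withholding: $4,801.97 × 0.2335 = $1,121.26
State income tax: $4,801.97 × 0.07 = $336.14
PFL insurance: $5,090.07 × 0.009 = $45.81
Social Security tax: annual cap $170,219.25 already reached (YTD $176,786.41), so $0.00
Roth 401(k) contribution: $5,090.07 × 0.0443 = $225.49
Total deductions = $288.10 + $1,121.26 + $336.14 + $45.81 + $0.00 + $225.49 = $2,016.80
Net pay = $5,090.07 − $2,016.80 = $3,073.27

$3,073.27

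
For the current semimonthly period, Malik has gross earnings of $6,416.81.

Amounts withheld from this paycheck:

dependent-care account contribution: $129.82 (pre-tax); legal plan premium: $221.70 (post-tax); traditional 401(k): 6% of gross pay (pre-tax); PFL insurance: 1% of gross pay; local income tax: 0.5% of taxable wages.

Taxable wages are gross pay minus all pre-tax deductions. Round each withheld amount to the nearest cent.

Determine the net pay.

Dependent-care account contribution: $129.82
Traditional 401(k): $6,416.81 × 0.06 = $385.01
Pre-tax total = $129.82 + $385.01 = $514.83
Taxable wages = $6,416.81 − $514.83 = $5,901.98
Local income tax: $5,901.98 × 0.005 = $29.51
PFL insurance: $6,416.81 × 0.01 = $64.17
Legal plan premium: $221.70
Total deductions = $129.82 + $385.01 + $29.51 + $64.17 + $221.70 = $830.21
Net pay = $6,416.81 − $830.21 = $5,586.60

$5,586.60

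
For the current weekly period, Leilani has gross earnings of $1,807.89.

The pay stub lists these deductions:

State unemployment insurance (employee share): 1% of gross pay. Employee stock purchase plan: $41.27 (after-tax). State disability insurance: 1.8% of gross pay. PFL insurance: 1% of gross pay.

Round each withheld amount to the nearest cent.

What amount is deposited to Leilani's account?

PFL insurance: $1,807.89 × 0.01 = $18.08
State disability insurance: $1,807.89 × 0.018 = $32.54
State unemployment insurance (employee share): $1,807.89 × 0.01 = $18.08
Employee stock purchase plan: $41.27
Total deductions = $18.08 + $32.54 + $18.08 + $41.27 = $109.97
Net pay = $1,807.89 − $109.97 = $1,697.92

$1,697.92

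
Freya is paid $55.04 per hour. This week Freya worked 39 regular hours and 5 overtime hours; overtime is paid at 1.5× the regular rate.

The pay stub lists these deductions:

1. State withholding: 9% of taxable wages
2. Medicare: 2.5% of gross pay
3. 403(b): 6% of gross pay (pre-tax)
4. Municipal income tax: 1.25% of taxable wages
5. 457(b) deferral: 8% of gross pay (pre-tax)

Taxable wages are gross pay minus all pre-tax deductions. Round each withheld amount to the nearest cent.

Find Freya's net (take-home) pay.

Regular pay: 39 × $55.04 = $2146.56
Overtime pay: 5 × $55.04 × 1.5 = $412.80
Gross pay = $2146.56 + $412.80 = $2559.36
457(b) deferral: $2559.36 × 0.08 = $204.75
403(b): $2559.36 × 0.06 = $153.56
Pre-tax total = $204.75 + $153.56 = $358.31
Taxable wages = $2559.36 − $358.31 = $2201.05
Municipal income tax: $2201.05 × 0.0125 = $27.51
State withholding: $2201.05 × 0.09 = $198.09
Medicare: $2559.36 × 0.025 = $63.98
Total deductions = $204.75 + $153.56 + $27.51 + $198.09 + $63.98 = $647.89
Net pay = $2559.36 − $647.89 = $1911.47

$1911.47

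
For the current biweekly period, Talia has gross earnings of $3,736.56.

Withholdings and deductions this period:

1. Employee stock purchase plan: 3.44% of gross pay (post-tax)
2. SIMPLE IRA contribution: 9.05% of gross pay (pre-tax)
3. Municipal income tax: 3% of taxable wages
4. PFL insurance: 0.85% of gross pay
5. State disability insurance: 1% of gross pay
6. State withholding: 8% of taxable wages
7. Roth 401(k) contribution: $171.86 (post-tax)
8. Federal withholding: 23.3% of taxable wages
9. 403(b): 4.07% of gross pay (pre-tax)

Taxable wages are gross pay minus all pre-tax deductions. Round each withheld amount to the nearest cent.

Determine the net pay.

403(b): $3,736.56 × 0.0407 = $152.08
SIMPLE IRA contribution: $3,736.56 × 0.0905 = $338.16
Pre-tax total = $152.08 + $338.16 = $490.24
Taxable wages = $3,736.56 − $490.24 = $3,246.32
Municipal income tax: $3,246.32 × 0.03 = $97.39
Federal withholding: $3,246.32 × 0.233 = $756.39
State withholding: $3,246.32 × 0.08 = $259.71
PFL insurance: $3,736.56 × 0.0085 = $31.76
State disability insurance: $3,736.56 × 0.01 = $37.37
Employee stock purchase plan: $3,736.56 × 0.0344 = $128.54
Roth 401(k) contribution: $171.86
Total deductions = $152.08 + $338.16 + $97.39 + $756.39 + $259.71 + $31.76 + $37.37 + $128.54 + $171.86 = $1,973.26
Net pay = $3,736.56 − $1,973.26 = $1,763.30

$1,763.30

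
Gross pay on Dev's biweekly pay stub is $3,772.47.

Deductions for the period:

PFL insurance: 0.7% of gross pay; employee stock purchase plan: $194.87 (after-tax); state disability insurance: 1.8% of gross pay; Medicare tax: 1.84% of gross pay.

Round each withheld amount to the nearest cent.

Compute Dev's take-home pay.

Medicare tax: $3,772.47 × 0.0184 = $69.41
PFL insurance: $3,772.47 × 0.007 = $26.41
State disability insurance: $3,772.47 × 0.018 = $67.90
Employee stock purchase plan: $194.87
Total deductions = $69.41 + $26.41 + $67.90 + $194.87 = $358.59
Net pay = $3,772.47 − $358.59 = $3,413.88

$3,413.88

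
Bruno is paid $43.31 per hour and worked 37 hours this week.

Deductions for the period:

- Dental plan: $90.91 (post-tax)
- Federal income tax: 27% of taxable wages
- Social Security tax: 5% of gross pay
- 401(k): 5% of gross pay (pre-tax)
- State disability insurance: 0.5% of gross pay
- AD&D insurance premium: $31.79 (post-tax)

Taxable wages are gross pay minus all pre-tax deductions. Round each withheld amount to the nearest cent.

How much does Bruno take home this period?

$900.49

Gross pay: 37 × $43.31 = $1,602.47
401(k): $1,602.47 × 0.05 = $80.12
Taxable wages = $1,602.47 − $80.12 = $1,522.35
Federal income tax: $1,522.35 × 0.27 = $411.03
State disability insurance: $1,602.47 × 0.005 = $8.01
Social Security tax: $1,602.47 × 0.05 = $80.12
AD&D insurance premium: $31.79
Dental plan: $90.91
Total deductions = $80.12 + $411.03 + $8.01 + $80.12 + $31.79 + $90.91 = $701.98
Net pay = $1,602.47 − $701.98 = $900.49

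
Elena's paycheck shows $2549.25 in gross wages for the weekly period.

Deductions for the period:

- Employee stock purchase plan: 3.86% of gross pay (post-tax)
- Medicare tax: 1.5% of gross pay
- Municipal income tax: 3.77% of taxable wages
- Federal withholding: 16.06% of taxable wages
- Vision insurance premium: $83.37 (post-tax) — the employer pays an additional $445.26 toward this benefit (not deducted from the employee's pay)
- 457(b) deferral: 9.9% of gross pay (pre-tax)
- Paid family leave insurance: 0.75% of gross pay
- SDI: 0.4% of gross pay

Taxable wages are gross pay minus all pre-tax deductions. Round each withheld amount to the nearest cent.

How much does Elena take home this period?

$1592.07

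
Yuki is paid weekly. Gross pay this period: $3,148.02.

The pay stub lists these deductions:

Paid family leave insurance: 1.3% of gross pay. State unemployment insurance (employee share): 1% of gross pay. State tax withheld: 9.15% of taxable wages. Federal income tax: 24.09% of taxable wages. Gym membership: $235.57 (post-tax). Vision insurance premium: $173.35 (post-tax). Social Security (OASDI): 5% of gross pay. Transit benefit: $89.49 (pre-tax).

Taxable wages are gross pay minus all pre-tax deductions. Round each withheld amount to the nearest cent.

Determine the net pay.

Transit benefit: $89.49
Taxable wages = $3,148.02 − $89.49 = $3,058.53
State tax withheld: $3,058.53 × 0.0915 = $279.86
Federal income tax: $3,058.53 × 0.2409 = $736.80
Paid family leave insurance: $3,148.02 × 0.013 = $40.92
State unemployment insurance (employee share): $3,148.02 × 0.01 = $31.48
Social Security (OASDI): $3,148.02 × 0.05 = $157.40
Gym membership: $235.57
Vision insurance premium: $173.35
Total deductions = $89.49 + $279.86 + $736.80 + $40.92 + $31.48 + $157.40 + $235.57 + $173.35 = $1,744.87
Net pay = $3,148.02 − $1,744.87 = $1,403.15

$1,403.15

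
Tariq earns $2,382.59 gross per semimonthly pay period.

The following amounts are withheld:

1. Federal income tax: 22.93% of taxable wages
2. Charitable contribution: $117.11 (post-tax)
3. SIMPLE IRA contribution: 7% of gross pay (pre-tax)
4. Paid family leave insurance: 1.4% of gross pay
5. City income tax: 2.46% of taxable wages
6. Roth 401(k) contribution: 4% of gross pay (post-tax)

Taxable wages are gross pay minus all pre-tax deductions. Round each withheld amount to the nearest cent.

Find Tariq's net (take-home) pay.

$1,407.44

SIMPLE IRA contribution: $2,382.59 × 0.07 = $166.78
Taxable wages = $2,382.59 − $166.78 = $2,215.81
City income tax: $2,215.81 × 0.0246 = $54.51
Federal income tax: $2,215.81 × 0.2293 = $508.09
Paid family leave insurance: $2,382.59 × 0.014 = $33.36
Roth 401(k) contribution: $2,382.59 × 0.04 = $95.30
Charitable contribution: $117.11
Total deductions = $166.78 + $54.51 + $508.09 + $33.36 + $95.30 + $117.11 = $975.15
Net pay = $2,382.59 − $975.15 = $1,407.44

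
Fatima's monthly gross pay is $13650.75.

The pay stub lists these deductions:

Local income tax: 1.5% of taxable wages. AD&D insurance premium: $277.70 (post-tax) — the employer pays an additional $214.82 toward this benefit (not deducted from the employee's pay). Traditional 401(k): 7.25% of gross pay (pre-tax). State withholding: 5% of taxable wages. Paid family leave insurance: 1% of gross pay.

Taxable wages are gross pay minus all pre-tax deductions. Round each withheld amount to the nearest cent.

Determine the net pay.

$11423.89

Traditional 401(k): $13650.75 × 0.0725 = $989.68
Taxable wages = $13650.75 − $989.68 = $12661.07
State withholding: $12661.07 × 0.05 = $633.05
Local income tax: $12661.07 × 0.015 = $189.92
Paid family leave insurance: $13650.75 × 0.01 = $136.51
AD&D insurance premium: $277.70
(Employer's $214.82 toward AD&D insurance premium is not withheld from the employee.)
Total deductions = $989.68 + $633.05 + $189.92 + $136.51 + $277.70 = $2226.86
Net pay = $13650.75 − $2226.86 = $11423.89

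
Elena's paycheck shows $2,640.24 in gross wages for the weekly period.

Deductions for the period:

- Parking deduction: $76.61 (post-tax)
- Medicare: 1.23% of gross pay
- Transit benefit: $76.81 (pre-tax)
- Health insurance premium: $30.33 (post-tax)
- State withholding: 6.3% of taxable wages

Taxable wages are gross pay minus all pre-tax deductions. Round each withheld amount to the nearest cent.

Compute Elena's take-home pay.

Transit benefit: $76.81
Taxable wages = $2,640.24 − $76.81 = $2,563.43
State withholding: $2,563.43 × 0.063 = $161.50
Medicare: $2,640.24 × 0.0123 = $32.47
Parking deduction: $76.61
Health insurance premium: $30.33
Total deductions = $76.81 + $161.50 + $32.47 + $76.61 + $30.33 = $377.72
Net pay = $2,640.24 − $377.72 = $2,262.52

$2,262.52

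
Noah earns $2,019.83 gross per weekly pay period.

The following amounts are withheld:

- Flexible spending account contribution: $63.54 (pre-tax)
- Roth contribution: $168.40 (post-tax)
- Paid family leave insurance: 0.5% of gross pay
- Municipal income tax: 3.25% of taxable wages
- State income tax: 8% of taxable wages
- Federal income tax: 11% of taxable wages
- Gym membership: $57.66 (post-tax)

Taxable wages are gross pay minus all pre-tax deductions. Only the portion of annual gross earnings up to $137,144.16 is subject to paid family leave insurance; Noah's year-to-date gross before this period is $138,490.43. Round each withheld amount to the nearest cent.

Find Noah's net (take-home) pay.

$1,294.96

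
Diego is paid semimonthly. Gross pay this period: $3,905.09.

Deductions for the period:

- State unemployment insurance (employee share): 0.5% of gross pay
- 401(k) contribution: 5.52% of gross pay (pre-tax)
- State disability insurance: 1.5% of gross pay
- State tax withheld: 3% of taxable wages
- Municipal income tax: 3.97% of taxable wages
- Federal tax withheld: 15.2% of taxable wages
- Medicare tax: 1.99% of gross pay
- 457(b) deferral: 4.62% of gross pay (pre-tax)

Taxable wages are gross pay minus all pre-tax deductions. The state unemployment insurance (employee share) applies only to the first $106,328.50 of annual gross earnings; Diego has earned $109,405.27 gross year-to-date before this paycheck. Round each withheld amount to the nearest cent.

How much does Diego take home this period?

457(b) deferral: $3,905.09 × 0.0462 = $180.42
401(k) contribution: $3,905.09 × 0.0552 = $215.56
Pre-tax total = $180.42 + $215.56 = $395.98
Taxable wages = $3,905.09 − $395.98 = $3,509.11
Municipal income tax: $3,509.11 × 0.0397 = $139.31
Federal tax withheld: $3,509.11 × 0.152 = $533.38
State tax withheld: $3,509.11 × 0.03 = $105.27
State disability insurance: $3,905.09 × 0.015 = $58.58
Medicare tax: $3,905.09 × 0.0199 = $77.71
State unemployment insurance (employee share): annual cap $106,328.50 already reached (YTD $109,405.27), so $0.00
Total deductions = $180.42 + $215.56 + $139.31 + $533.38 + $105.27 + $58.58 + $77.71 + $0.00 = $1,310.23
Net pay = $3,905.09 − $1,310.23 = $2,594.86

$2,594.86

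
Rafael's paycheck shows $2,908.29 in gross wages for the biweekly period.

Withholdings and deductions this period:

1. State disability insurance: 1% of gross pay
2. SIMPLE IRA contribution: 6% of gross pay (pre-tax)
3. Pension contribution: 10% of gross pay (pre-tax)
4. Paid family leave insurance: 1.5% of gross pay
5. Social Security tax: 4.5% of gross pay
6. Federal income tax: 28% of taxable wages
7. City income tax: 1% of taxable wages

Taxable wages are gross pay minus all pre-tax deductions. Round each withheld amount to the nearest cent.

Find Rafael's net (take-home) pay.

$1,530.93

Pension contribution: $2,908.29 × 0.1 = $290.83
SIMPLE IRA contribution: $2,908.29 × 0.06 = $174.50
Pre-tax total = $290.83 + $174.50 = $465.33
Taxable wages = $2,908.29 − $465.33 = $2,442.96
Federal income tax: $2,442.96 × 0.28 = $684.03
City income tax: $2,442.96 × 0.01 = $24.43
State disability insurance: $2,908.29 × 0.01 = $29.08
Social Security tax: $2,908.29 × 0.045 = $130.87
Paid family leave insurance: $2,908.29 × 0.015 = $43.62
Total deductions = $290.83 + $174.50 + $684.03 + $24.43 + $29.08 + $130.87 + $43.62 = $1,377.36
Net pay = $2,908.29 − $1,377.36 = $1,530.93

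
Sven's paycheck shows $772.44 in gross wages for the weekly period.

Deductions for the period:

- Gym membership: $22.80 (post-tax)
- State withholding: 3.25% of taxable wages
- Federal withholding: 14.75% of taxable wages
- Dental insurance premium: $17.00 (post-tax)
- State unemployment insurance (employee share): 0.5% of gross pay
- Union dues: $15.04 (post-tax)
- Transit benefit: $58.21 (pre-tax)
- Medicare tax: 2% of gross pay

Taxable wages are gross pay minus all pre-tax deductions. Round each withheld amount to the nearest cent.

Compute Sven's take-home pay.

$511.52

Transit benefit: $58.21
Taxable wages = $772.44 − $58.21 = $714.23
State withholding: $714.23 × 0.0325 = $23.21
Federal withholding: $714.23 × 0.1475 = $105.35
State unemployment insurance (employee share): $772.44 × 0.005 = $3.86
Medicare tax: $772.44 × 0.02 = $15.45
Union dues: $15.04
Gym membership: $22.80
Dental insurance premium: $17.00
Total deductions = $58.21 + $23.21 + $105.35 + $3.86 + $15.45 + $15.04 + $22.80 + $17.00 = $260.92
Net pay = $772.44 − $260.92 = $511.52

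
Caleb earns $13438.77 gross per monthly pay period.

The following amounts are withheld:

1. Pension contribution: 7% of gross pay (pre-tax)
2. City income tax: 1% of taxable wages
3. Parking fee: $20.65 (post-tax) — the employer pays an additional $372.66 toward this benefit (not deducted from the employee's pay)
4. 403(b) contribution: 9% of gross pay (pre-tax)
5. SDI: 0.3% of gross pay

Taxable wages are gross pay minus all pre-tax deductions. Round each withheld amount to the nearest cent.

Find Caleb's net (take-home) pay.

$11114.71

403(b) contribution: $13438.77 × 0.09 = $1209.49
Pension contribution: $13438.77 × 0.07 = $940.71
Pre-tax total = $1209.49 + $940.71 = $2150.20
Taxable wages = $13438.77 − $2150.20 = $11288.57
City income tax: $11288.57 × 0.01 = $112.89
SDI: $13438.77 × 0.003 = $40.32
Parking fee: $20.65
(Employer's $372.66 toward parking fee is not withheld from the employee.)
Total deductions = $1209.49 + $940.71 + $112.89 + $40.32 + $20.65 = $2324.06
Net pay = $13438.77 − $2324.06 = $11114.71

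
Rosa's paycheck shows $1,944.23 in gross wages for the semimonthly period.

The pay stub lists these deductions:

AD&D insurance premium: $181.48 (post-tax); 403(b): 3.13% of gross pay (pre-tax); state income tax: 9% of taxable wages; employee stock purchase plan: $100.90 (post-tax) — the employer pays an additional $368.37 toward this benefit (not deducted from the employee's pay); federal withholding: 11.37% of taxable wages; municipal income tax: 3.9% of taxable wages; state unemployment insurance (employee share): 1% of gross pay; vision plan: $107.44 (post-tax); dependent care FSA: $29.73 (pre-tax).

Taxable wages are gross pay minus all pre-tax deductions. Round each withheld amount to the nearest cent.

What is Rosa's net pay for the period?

403(b): $1,944.23 × 0.0313 = $60.85
Dependent care FSA: $29.73
Pre-tax total = $60.85 + $29.73 = $90.58
Taxable wages = $1,944.23 − $90.58 = $1,853.65
State income tax: $1,853.65 × 0.09 = $166.83
Federal withholding: $1,853.65 × 0.1137 = $210.76
Municipal income tax: $1,853.65 × 0.039 = $72.29
State unemployment insurance (employee share): $1,944.23 × 0.01 = $19.44
Employee stock purchase plan: $100.90
Vision plan: $107.44
AD&D insurance premium: $181.48
(Employer's $368.37 toward employee stock purchase plan is not withheld from the employee.)
Total deductions = $60.85 + $29.73 + $166.83 + $210.76 + $72.29 + $19.44 + $100.90 + $107.44 + $181.48 = $949.72
Net pay = $1,944.23 − $949.72 = $994.51

$994.51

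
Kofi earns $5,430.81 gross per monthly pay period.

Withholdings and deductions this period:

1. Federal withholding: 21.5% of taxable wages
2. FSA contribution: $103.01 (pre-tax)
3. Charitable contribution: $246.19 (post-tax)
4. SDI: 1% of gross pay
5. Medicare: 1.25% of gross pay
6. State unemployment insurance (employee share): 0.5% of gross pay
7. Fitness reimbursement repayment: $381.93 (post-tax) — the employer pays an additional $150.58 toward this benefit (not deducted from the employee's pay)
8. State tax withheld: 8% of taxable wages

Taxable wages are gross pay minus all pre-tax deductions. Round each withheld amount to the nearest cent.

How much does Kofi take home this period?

FSA contribution: $103.01
Taxable wages = $5,430.81 − $103.01 = $5,327.80
State tax withheld: $5,327.80 × 0.08 = $426.22
Federal withholding: $5,327.80 × 0.215 = $1,145.48
Medicare: $5,430.81 × 0.0125 = $67.89
SDI: $5,430.81 × 0.01 = $54.31
State unemployment insurance (employee share): $5,430.81 × 0.005 = $27.15
Charitable contribution: $246.19
Fitness reimbursement repayment: $381.93
(Employer's $150.58 toward fitness reimbursement repayment is not withheld from the employee.)
Total deductions = $103.01 + $426.22 + $1,145.48 + $67.89 + $54.31 + $27.15 + $246.19 + $381.93 = $2,452.18
Net pay = $5,430.81 − $2,452.18 = $2,978.63

$2,978.63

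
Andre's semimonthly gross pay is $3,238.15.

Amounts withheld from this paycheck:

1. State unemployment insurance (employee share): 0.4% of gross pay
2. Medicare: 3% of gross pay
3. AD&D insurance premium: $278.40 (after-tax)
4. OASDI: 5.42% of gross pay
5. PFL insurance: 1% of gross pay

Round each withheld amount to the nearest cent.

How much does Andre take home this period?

$2,641.77

State unemployment insurance (employee share): $3,238.15 × 0.004 = $12.95
Medicare: $3,238.15 × 0.03 = $97.14
OASDI: $3,238.15 × 0.0542 = $175.51
PFL insurance: $3,238.15 × 0.01 = $32.38
AD&D insurance premium: $278.40
Total deductions = $12.95 + $97.14 + $175.51 + $32.38 + $278.40 = $596.38
Net pay = $3,238.15 − $596.38 = $2,641.77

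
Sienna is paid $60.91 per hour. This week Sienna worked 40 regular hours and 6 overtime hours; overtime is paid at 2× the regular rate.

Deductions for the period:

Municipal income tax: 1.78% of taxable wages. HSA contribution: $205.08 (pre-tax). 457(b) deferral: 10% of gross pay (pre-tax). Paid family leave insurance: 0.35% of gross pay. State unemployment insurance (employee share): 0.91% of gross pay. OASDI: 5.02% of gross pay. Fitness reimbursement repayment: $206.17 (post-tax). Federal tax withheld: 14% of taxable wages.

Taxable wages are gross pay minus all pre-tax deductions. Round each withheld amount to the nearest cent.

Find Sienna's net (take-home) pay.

Regular pay: 40 × $60.91 = $2436.40
Overtime pay: 6 × $60.91 × 2 = $730.92
Gross pay = $2436.40 + $730.92 = $3167.32
457(b) deferral: $3167.32 × 0.1 = $316.73
HSA contribution: $205.08
Pre-tax total = $316.73 + $205.08 = $521.81
Taxable wages = $3167.32 − $521.81 = $2645.51
Federal tax withheld: $2645.51 × 0.14 = $370.37
Municipal income tax: $2645.51 × 0.0178 = $47.09
Paid family leave insurance: $3167.32 × 0.0035 = $11.09
State unemployment insurance (employee share): $3167.32 × 0.0091 = $28.82
OASDI: $3167.32 × 0.0502 = $159.00
Fitness reimbursement repayment: $206.17
Total deductions = $316.73 + $205.08 + $370.37 + $47.09 + $11.09 + $28.82 + $159.00 + $206.17 = $1344.35
Net pay = $3167.32 − $1344.35 = $1822.97

$1822.97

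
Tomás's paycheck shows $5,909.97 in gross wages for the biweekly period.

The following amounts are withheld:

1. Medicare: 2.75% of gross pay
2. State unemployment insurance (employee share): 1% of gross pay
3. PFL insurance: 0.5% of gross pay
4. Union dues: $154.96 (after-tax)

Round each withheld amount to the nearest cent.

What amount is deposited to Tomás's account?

State unemployment insurance (employee share): $5,909.97 × 0.01 = $59.10
PFL insurance: $5,909.97 × 0.005 = $29.55
Medicare: $5,909.97 × 0.0275 = $162.52
Union dues: $154.96
Total deductions = $59.10 + $29.55 + $162.52 + $154.96 = $406.13
Net pay = $5,909.97 − $406.13 = $5,503.84

$5,503.84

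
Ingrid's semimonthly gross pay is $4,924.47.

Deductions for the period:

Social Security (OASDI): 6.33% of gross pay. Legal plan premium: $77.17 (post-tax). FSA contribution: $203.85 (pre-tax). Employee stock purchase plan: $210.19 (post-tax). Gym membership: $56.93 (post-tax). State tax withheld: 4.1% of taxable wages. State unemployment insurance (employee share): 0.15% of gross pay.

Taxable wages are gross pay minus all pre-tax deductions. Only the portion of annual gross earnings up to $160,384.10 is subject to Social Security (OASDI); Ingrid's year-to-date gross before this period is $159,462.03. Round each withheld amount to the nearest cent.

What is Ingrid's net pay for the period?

FSA contribution: $203.85
Taxable wages = $4,924.47 − $203.85 = $4,720.62
State tax withheld: $4,720.62 × 0.041 = $193.55
Social Security (OASDI): only $160,384.10 − $159,462.03 = $922.07 of this check is subject → $922.07 × 0.0633 = $58.37
State unemployment insurance (employee share): $4,924.47 × 0.0015 = $7.39
Gym membership: $56.93
Employee stock purchase plan: $210.19
Legal plan premium: $77.17
Total deductions = $203.85 + $193.55 + $58.37 + $7.39 + $56.93 + $210.19 + $77.17 = $807.45
Net pay = $4,924.47 − $807.45 = $4,117.02

$4,117.02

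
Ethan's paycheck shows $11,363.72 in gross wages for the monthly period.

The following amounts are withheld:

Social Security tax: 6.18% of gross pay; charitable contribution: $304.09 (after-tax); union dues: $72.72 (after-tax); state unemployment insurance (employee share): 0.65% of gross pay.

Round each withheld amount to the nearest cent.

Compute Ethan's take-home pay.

Social Security tax: $11,363.72 × 0.0618 = $702.28
State unemployment insurance (employee share): $11,363.72 × 0.0065 = $73.86
Union dues: $72.72
Charitable contribution: $304.09
Total deductions = $702.28 + $73.86 + $72.72 + $304.09 = $1,152.95
Net pay = $11,363.72 − $1,152.95 = $10,210.77

$10,210.77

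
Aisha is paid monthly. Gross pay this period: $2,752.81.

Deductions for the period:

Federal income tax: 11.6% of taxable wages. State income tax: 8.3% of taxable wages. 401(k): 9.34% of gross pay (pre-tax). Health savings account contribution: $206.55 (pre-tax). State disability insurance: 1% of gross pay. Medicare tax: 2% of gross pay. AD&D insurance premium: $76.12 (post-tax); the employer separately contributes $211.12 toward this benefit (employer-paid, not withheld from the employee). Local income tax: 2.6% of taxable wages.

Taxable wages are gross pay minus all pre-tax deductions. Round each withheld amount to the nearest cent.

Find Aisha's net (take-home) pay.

Health savings account contribution: $206.55
401(k): $2,752.81 × 0.0934 = $257.11
Pre-tax total = $206.55 + $257.11 = $463.66
Taxable wages = $2,752.81 − $463.66 = $2,289.15
Federal income tax: $2,289.15 × 0.116 = $265.54
State income tax: $2,289.15 × 0.083 = $190.00
Local income tax: $2,289.15 × 0.026 = $59.52
Medicare tax: $2,752.81 × 0.02 = $55.06
State disability insurance: $2,752.81 × 0.01 = $27.53
AD&D insurance premium: $76.12
(Employer's $211.12 toward AD&D insurance premium is not withheld from the employee.)
Total deductions = $206.55 + $257.11 + $265.54 + $190.00 + $59.52 + $55.06 + $27.53 + $76.12 = $1,137.43
Net pay = $2,752.81 − $1,137.43 = $1,615.38

$1,615.38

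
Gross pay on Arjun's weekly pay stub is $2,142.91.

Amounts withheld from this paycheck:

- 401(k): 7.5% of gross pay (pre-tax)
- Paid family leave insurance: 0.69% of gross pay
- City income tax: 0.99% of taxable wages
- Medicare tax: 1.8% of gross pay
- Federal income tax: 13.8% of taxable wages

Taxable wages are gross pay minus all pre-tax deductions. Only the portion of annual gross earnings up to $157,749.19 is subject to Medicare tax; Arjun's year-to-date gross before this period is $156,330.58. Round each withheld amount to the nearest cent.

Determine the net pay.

$1,648.71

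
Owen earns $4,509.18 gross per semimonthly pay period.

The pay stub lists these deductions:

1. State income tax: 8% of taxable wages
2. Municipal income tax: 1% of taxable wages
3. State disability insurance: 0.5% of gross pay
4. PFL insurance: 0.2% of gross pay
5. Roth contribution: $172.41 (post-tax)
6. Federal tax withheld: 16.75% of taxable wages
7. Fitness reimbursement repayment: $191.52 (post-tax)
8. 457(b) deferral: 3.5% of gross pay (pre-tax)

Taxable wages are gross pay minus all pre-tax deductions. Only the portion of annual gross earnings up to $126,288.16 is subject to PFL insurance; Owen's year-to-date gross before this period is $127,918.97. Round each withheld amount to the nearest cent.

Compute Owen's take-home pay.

457(b) deferral: $4,509.18 × 0.035 = $157.82
Taxable wages = $4,509.18 − $157.82 = $4,351.36
Federal tax withheld: $4,351.36 × 0.1675 = $728.85
Municipal income tax: $4,351.36 × 0.01 = $43.51
State income tax: $4,351.36 × 0.08 = $348.11
PFL insurance: annual cap $126,288.16 already reached (YTD $127,918.97), so $0.00
State disability insurance: $4,509.18 × 0.005 = $22.55
Fitness reimbursement repayment: $191.52
Roth contribution: $172.41
Total deductions = $157.82 + $728.85 + $43.51 + $348.11 + $0.00 + $22.55 + $191.52 + $172.41 = $1,664.77
Net pay = $4,509.18 − $1,664.77 = $2,844.41

$2,844.41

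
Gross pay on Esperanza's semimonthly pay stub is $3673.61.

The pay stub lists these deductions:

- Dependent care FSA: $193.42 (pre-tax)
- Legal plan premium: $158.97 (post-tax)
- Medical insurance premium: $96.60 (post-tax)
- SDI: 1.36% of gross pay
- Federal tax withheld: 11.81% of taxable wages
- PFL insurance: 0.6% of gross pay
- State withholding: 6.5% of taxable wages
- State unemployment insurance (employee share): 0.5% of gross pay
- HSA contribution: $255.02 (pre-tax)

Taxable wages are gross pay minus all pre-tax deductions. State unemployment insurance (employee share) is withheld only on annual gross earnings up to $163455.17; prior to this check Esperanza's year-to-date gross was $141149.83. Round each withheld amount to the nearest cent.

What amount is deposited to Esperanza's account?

$2288.70

Dependent care FSA: $193.42
HSA contribution: $255.02
Pre-tax total = $193.42 + $255.02 = $448.44
Taxable wages = $3673.61 − $448.44 = $3225.17
State withholding: $3225.17 × 0.065 = $209.64
Federal tax withheld: $3225.17 × 0.1181 = $380.89
PFL insurance: $3673.61 × 0.006 = $22.04
SDI: $3673.61 × 0.0136 = $49.96
State unemployment insurance (employee share): cap not yet reached, full $3673.61 is subject → $3673.61 × 0.005 = $18.37
Medical insurance premium: $96.60
Legal plan premium: $158.97
Total deductions = $193.42 + $255.02 + $209.64 + $380.89 + $22.04 + $49.96 + $18.37 + $96.60 + $158.97 = $1384.91
Net pay = $3673.61 − $1384.91 = $2288.70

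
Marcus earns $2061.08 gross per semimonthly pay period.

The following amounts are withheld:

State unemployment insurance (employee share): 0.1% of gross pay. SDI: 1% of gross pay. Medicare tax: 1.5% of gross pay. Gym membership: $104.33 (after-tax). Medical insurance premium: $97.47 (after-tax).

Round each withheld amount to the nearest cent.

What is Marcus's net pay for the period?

$1805.69

State unemployment insurance (employee share): $2061.08 × 0.001 = $2.06
Medicare tax: $2061.08 × 0.015 = $30.92
SDI: $2061.08 × 0.01 = $20.61
Medical insurance premium: $97.47
Gym membership: $104.33
Total deductions = $2.06 + $30.92 + $20.61 + $97.47 + $104.33 = $255.39
Net pay = $2061.08 − $255.39 = $1805.69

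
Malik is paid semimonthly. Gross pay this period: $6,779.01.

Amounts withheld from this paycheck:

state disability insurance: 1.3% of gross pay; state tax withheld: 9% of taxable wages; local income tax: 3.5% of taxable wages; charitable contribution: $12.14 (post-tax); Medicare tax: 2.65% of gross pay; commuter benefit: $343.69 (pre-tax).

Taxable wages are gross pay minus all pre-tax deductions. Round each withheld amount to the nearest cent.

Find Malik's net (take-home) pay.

Commuter benefit: $343.69
Taxable wages = $6,779.01 − $343.69 = $6,435.32
Local income tax: $6,435.32 × 0.035 = $225.24
State tax withheld: $6,435.32 × 0.09 = $579.18
Medicare tax: $6,779.01 × 0.0265 = $179.64
State disability insurance: $6,779.01 × 0.013 = $88.13
Charitable contribution: $12.14
Total deductions = $343.69 + $225.24 + $579.18 + $179.64 + $88.13 + $12.14 = $1,428.02
Net pay = $6,779.01 − $1,428.02 = $5,350.99

$5,350.99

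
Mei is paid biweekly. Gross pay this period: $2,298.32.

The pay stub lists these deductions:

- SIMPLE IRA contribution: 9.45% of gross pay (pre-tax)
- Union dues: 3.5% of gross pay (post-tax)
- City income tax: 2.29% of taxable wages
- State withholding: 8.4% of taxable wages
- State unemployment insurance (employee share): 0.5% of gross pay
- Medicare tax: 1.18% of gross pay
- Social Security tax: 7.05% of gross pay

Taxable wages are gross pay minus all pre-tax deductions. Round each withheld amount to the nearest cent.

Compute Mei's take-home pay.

$1,577.58

SIMPLE IRA contribution: $2,298.32 × 0.0945 = $217.19
Taxable wages = $2,298.32 − $217.19 = $2,081.13
State withholding: $2,081.13 × 0.084 = $174.81
City income tax: $2,081.13 × 0.0229 = $47.66
Medicare tax: $2,298.32 × 0.0118 = $27.12
State unemployment insurance (employee share): $2,298.32 × 0.005 = $11.49
Social Security tax: $2,298.32 × 0.0705 = $162.03
Union dues: $2,298.32 × 0.035 = $80.44
Total deductions = $217.19 + $174.81 + $47.66 + $27.12 + $11.49 + $162.03 + $80.44 = $720.74
Net pay = $2,298.32 − $720.74 = $1,577.58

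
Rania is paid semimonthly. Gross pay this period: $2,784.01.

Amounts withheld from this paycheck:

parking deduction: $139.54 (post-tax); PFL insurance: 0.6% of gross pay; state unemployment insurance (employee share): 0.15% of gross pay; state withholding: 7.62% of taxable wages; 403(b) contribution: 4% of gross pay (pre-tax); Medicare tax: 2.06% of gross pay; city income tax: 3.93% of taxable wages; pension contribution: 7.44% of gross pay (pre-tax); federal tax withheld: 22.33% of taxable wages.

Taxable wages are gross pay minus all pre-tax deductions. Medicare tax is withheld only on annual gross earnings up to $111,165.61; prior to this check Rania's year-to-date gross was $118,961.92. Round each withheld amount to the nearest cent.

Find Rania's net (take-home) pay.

$1,469.79

403(b) contribution: $2,784.01 × 0.04 = $111.36
Pension contribution: $2,784.01 × 0.0744 = $207.13
Pre-tax total = $111.36 + $207.13 = $318.49
Taxable wages = $2,784.01 − $318.49 = $2,465.52
Federal tax withheld: $2,465.52 × 0.2233 = $550.55
City income tax: $2,465.52 × 0.0393 = $96.89
State withholding: $2,465.52 × 0.0762 = $187.87
Medicare tax: annual cap $111,165.61 already reached (YTD $118,961.92), so $0.00
PFL insurance: $2,784.01 × 0.006 = $16.70
State unemployment insurance (employee share): $2,784.01 × 0.0015 = $4.18
Parking deduction: $139.54
Total deductions = $111.36 + $207.13 + $550.55 + $96.89 + $187.87 + $0.00 + $16.70 + $4.18 + $139.54 = $1,314.22
Net pay = $2,784.01 − $1,314.22 = $1,469.79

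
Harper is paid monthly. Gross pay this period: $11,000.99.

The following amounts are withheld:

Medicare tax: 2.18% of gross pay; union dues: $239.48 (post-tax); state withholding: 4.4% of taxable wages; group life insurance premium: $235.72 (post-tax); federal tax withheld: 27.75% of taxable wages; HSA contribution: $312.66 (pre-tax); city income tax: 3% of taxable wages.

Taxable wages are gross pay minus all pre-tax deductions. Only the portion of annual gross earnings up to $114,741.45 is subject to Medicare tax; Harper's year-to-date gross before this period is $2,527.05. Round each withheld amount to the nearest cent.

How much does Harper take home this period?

$6,216.36

HSA contribution: $312.66
Taxable wages = $11,000.99 − $312.66 = $10,688.33
City income tax: $10,688.33 × 0.03 = $320.65
Federal tax withheld: $10,688.33 × 0.2775 = $2,966.01
State withholding: $10,688.33 × 0.044 = $470.29
Medicare tax: cap not yet reached, full $11,000.99 is subject → $11,000.99 × 0.0218 = $239.82
Group life insurance premium: $235.72
Union dues: $239.48
Total deductions = $312.66 + $320.65 + $2,966.01 + $470.29 + $239.82 + $235.72 + $239.48 = $4,784.63
Net pay = $11,000.99 − $4,784.63 = $6,216.36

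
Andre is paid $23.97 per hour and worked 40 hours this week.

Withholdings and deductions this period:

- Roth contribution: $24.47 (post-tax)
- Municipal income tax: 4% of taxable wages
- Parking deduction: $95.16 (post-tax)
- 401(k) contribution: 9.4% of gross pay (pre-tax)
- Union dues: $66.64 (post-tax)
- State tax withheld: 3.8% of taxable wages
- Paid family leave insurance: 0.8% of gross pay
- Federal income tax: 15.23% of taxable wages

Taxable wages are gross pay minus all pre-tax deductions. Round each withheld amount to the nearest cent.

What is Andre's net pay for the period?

$474.67

Gross pay: 40 × $23.97 = $958.80
401(k) contribution: $958.80 × 0.094 = $90.13
Taxable wages = $958.80 − $90.13 = $868.67
Federal income tax: $868.67 × 0.1523 = $132.30
State tax withheld: $868.67 × 0.038 = $33.01
Municipal income tax: $868.67 × 0.04 = $34.75
Paid family leave insurance: $958.80 × 0.008 = $7.67
Roth contribution: $24.47
Union dues: $66.64
Parking deduction: $95.16
Total deductions = $90.13 + $132.30 + $33.01 + $34.75 + $7.67 + $24.47 + $66.64 + $95.16 = $484.13
Net pay = $958.80 − $484.13 = $474.67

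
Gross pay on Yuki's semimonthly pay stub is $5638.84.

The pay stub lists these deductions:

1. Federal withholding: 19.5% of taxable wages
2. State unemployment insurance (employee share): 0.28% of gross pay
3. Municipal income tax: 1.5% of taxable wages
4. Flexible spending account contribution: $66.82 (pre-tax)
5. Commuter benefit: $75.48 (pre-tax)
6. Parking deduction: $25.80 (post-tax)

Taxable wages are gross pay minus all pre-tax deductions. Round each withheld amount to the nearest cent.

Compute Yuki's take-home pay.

$4300.67

Commuter benefit: $75.48
Flexible spending account contribution: $66.82
Pre-tax total = $75.48 + $66.82 = $142.30
Taxable wages = $5638.84 − $142.30 = $5496.54
Municipal income tax: $5496.54 × 0.015 = $82.45
Federal withholding: $5496.54 × 0.195 = $1071.83
State unemployment insurance (employee share): $5638.84 × 0.0028 = $15.79
Parking deduction: $25.80
Total deductions = $75.48 + $66.82 + $82.45 + $1071.83 + $15.79 + $25.80 = $1338.17
Net pay = $5638.84 − $1338.17 = $4300.67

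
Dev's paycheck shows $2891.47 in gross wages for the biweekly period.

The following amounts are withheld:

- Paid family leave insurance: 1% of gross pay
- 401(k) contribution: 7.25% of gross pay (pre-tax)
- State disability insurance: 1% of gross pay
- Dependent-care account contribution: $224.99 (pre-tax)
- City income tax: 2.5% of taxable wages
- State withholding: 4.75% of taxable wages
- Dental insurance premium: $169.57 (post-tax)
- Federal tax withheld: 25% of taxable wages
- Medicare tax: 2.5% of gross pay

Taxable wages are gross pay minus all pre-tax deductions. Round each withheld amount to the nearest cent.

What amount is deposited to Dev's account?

401(k) contribution: $2891.47 × 0.0725 = $209.63
Dependent-care account contribution: $224.99
Pre-tax total = $209.63 + $224.99 = $434.62
Taxable wages = $2891.47 − $434.62 = $2456.85
Federal tax withheld: $2456.85 × 0.25 = $614.21
State withholding: $2456.85 × 0.0475 = $116.70
City income tax: $2456.85 × 0.025 = $61.42
Paid family leave insurance: $2891.47 × 0.01 = $28.91
Medicare tax: $2891.47 × 0.025 = $72.29
State disability insurance: $2891.47 × 0.01 = $28.91
Dental insurance premium: $169.57
Total deductions = $209.63 + $224.99 + $614.21 + $116.70 + $61.42 + $28.91 + $72.29 + $28.91 + $169.57 = $1526.63
Net pay = $2891.47 − $1526.63 = $1364.84

$1364.84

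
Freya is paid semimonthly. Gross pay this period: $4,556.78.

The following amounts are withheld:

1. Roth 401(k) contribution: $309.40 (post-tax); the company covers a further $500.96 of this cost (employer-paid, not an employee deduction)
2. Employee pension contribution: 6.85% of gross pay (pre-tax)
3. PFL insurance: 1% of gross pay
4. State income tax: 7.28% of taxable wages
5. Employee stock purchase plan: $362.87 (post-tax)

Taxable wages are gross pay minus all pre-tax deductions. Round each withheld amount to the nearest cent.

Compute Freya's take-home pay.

Employee pension contribution: $4,556.78 × 0.0685 = $312.14
Taxable wages = $4,556.78 − $312.14 = $4,244.64
State income tax: $4,244.64 × 0.0728 = $309.01
PFL insurance: $4,556.78 × 0.01 = $45.57
Employee stock purchase plan: $362.87
Roth 401(k) contribution: $309.40
(Employer's $500.96 toward Roth 401(k) contribution is not withheld from the employee.)
Total deductions = $312.14 + $309.01 + $45.57 + $362.87 + $309.40 = $1,338.99
Net pay = $4,556.78 − $1,338.99 = $3,217.79

$3,217.79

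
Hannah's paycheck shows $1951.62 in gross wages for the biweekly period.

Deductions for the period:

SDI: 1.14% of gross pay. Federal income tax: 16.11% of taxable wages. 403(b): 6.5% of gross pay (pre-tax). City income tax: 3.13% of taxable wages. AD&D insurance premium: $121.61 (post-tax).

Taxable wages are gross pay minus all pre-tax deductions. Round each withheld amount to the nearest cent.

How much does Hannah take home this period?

403(b): $1951.62 × 0.065 = $126.86
Taxable wages = $1951.62 − $126.86 = $1824.76
Federal income tax: $1824.76 × 0.1611 = $293.97
City income tax: $1824.76 × 0.0313 = $57.11
SDI: $1951.62 × 0.0114 = $22.25
AD&D insurance premium: $121.61
Total deductions = $126.86 + $293.97 + $57.11 + $22.25 + $121.61 = $621.80
Net pay = $1951.62 − $621.80 = $1329.82

$1329.82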